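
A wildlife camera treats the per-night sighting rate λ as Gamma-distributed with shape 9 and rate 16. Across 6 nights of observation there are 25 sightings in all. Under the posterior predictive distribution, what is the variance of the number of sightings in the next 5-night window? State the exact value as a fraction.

Total count 25 over total exposure 6 nights.
The Gamma prior is conjugate for the Poisson rate, so λ | data ~ Gamma(9+25, 16+6) = Gamma(34, 22).
The posterior predictive for a window of length T is Negative Binomial with variance T·α'·(β'+T)/β'² = 5·34·27/484 = 2295/242.

2295/242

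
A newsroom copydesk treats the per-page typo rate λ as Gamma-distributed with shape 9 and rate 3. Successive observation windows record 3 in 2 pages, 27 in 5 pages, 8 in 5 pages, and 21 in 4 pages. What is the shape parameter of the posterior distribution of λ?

Total count: 3 + 27 + 8 + 21 = 59.
Total exposure: 2 + 5 + 5 + 4 = 16 pages.
By Gamma–Poisson conjugacy, the posterior is Gamma(α + Σx, β + Σt) = Gamma(9 + 59, 3 + 16) = Gamma(68, 19).

68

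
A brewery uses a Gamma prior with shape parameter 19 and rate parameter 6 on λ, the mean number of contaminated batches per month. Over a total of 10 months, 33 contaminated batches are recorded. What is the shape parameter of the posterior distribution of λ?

52

Total count 33 over total exposure 10 months.
By Gamma–Poisson conjugacy, the posterior is Gamma(α + Σx, β + Σt) = Gamma(19 + 33, 6 + 10) = Gamma(52, 16).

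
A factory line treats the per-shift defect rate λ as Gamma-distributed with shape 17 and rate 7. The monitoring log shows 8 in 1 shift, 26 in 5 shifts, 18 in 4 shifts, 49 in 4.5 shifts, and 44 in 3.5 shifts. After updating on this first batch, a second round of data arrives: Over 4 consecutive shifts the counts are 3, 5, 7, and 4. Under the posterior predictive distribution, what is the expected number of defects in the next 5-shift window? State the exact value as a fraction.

Total count: 8 + 26 + 18 + 49 + 44 = 145.
Total exposure: 1 + 5 + 4 + 4.5 + 3.5 = 18 shifts.
After the first batch: Gamma(17 + 145, 7 + 18) = Gamma(162, 25).
Total count: 3 + 5 + 7 + 4 = 19.
Total exposure: 4 shifts.
After the second batch: Gamma(162 + 19, 25 + 4) = Gamma(181, 29).
Predictive mean over a 5-shift window = T·E[λ|data] = 5·181/29 = 905/29.

905/29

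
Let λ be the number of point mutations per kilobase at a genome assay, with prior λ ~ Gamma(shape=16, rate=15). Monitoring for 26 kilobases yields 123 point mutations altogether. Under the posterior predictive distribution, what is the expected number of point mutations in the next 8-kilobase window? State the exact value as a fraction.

1112/41

Total count 123 over total exposure 26 kilobases.
By Gamma–Poisson conjugacy, the posterior is Gamma(α + Σx, β + Σt) = Gamma(16 + 123, 15 + 26) = Gamma(139, 41).
Predictive mean over an 8-kilobase window = T·E[λ|data] = 8·139/41 = 1112/41.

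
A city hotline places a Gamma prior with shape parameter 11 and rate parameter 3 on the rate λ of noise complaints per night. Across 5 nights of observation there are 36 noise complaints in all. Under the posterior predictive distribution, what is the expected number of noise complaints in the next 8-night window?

Total count 36 over total exposure 5 nights.
Posterior: α' = 11 + 36 = 47, β' = 3 + 5 = 8.
Predictive mean over an 8-night window = T·E[λ|data] = 8·47/8 = 47.

47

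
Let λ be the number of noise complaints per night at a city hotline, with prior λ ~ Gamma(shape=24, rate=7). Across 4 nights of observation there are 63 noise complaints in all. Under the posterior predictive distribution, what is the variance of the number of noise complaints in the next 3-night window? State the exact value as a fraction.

Total count 63 over total exposure 4 nights.
By Gamma–Poisson conjugacy, the posterior is Gamma(α + Σx, β + Σt) = Gamma(24 + 63, 7 + 4) = Gamma(87, 11).
The posterior predictive for a window of length T is Negative Binomial with variance T·α'·(β'+T)/β'² = 3·87·14/121 = 3654/121.

3654/121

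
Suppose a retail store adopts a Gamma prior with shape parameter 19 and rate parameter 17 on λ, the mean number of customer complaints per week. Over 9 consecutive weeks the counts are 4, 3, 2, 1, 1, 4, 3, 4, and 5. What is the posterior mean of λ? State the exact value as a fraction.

Total count: 4 + 3 + 2 + 1 + 1 + 4 + 3 + 4 + 5 = 27.
Total exposure: 9 weeks.
By Gamma–Poisson conjugacy, the posterior is Gamma(α + Σx, β + Σt) = Gamma(19 + 27, 17 + 9) = Gamma(46, 26).
Posterior mean = α'/β' = 46/26 = 23/13.

23/13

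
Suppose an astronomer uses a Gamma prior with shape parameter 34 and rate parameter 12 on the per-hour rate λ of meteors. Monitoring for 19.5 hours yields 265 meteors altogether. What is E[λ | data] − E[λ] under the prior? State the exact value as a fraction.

839/126

Total count 265 over total exposure 19.5 hours.
By Gamma–Poisson conjugacy, the posterior is Gamma(α + Σx, β + Σt) = Gamma(34 + 265, 12 + 19.5) = Gamma(299, 63/2).
Posterior mean = 299/(63/2) = 598/63; prior mean = 34/12 = 17/6. Difference = 598/63 − 17/6 = 839/126.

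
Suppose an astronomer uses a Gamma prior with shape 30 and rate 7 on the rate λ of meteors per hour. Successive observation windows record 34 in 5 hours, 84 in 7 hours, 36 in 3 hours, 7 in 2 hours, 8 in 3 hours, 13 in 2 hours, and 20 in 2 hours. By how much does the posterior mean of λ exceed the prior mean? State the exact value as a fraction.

694/217

Total count: 34 + 84 + 36 + 7 + 8 + 13 + 20 = 202.
Total exposure: 5 + 7 + 3 + 2 + 3 + 2 + 2 = 24 hours.
The Gamma prior is conjugate for the Poisson rate, so λ | data ~ Gamma(30+202, 7+24) = Gamma(232, 31).
Posterior mean = 232/31 = 232/31; prior mean = 30/7 = 30/7. Difference = 232/31 − 30/7 = 694/217.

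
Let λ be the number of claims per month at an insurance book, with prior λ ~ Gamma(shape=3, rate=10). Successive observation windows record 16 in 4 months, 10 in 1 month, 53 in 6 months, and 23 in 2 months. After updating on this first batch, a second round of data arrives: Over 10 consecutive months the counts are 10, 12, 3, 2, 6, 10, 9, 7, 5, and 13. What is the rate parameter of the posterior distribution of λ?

Total count: 16 + 10 + 53 + 23 = 102.
Total exposure: 4 + 1 + 6 + 2 = 13 months.
After the first batch: Gamma(3 + 102, 10 + 13) = Gamma(105, 23).
Total count: 10 + 12 + 3 + 2 + 6 + 10 + 9 + 7 + 5 + 13 = 77.
Total exposure: 10 months.
After the second batch: Gamma(105 + 77, 23 + 10) = Gamma(182, 33).

33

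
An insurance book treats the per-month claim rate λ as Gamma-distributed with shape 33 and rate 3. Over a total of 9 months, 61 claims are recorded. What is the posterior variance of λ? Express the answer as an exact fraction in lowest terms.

Total count 61 over total exposure 9 months.
Conjugate update: add total count to the shape and total exposure to the rate, giving Gamma(94, 12).
Posterior variance = α'/β'² = 94/144 = 47/72.

47/72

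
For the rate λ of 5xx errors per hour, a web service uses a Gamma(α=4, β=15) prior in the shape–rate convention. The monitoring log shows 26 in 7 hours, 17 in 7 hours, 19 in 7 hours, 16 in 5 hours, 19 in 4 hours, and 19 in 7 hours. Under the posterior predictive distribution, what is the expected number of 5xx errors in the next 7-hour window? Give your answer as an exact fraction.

Total count: 26 + 17 + 19 + 16 + 19 + 19 = 116.
Total exposure: 7 + 7 + 7 + 5 + 4 + 7 = 37 hours.
The Gamma prior is conjugate for the Poisson rate, so λ | data ~ Gamma(4+116, 15+37) = Gamma(120, 52).
Predictive mean over a 7-hour window = T·E[λ|data] = 7·120/52 = 210/13.

210/13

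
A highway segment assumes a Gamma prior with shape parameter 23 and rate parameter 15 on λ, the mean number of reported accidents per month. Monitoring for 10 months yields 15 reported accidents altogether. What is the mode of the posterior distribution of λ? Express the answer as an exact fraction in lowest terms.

Total count 15 over total exposure 10 months.
Posterior: α' = 23 + 15 = 38, β' = 15 + 10 = 25.
Posterior mode = (α'−1)/β' = 37/25.

37/25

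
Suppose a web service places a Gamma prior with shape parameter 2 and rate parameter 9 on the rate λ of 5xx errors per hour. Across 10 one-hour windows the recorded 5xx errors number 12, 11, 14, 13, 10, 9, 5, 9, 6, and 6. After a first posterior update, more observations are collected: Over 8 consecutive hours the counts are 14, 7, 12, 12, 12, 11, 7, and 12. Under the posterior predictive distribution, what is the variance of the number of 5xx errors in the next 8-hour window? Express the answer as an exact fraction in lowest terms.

51520/729

Total count: 12 + 11 + 14 + 13 + 10 + 9 + 5 + 9 + 6 + 6 = 95.
Total exposure: 10 hours.
After the first batch: Gamma(2 + 95, 9 + 10) = Gamma(97, 19).
Total count: 14 + 7 + 12 + 12 + 12 + 11 + 7 + 12 = 87.
Total exposure: 8 hours.
After the second batch: Gamma(97 + 87, 19 + 8) = Gamma(184, 27).
The posterior predictive for a window of length T is Negative Binomial with variance T·α'·(β'+T)/β'² = 8·184·35/729 = 51520/729.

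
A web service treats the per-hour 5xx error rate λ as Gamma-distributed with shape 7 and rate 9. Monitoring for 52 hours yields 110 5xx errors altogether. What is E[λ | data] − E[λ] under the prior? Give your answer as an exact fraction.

626/549

Total count 110 over total exposure 52 hours.
By Gamma–Poisson conjugacy, the posterior is Gamma(α + Σx, β + Σt) = Gamma(7 + 110, 9 + 52) = Gamma(117, 61).
Posterior mean = 117/61 = 117/61; prior mean = 7/9 = 7/9. Difference = 117/61 − 7/9 = 626/549.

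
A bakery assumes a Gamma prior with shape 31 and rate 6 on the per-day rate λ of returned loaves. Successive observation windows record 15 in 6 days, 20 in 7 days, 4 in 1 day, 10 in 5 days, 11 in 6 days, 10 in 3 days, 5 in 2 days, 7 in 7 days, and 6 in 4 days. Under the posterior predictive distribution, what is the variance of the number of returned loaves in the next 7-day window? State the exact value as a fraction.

Total count: 15 + 20 + 4 + 10 + 11 + 10 + 5 + 7 + 6 = 88.
Total exposure: 6 + 7 + 1 + 5 + 6 + 3 + 2 + 7 + 4 = 41 days.
The Gamma prior is conjugate for the Poisson rate, so λ | data ~ Gamma(31+88, 6+41) = Gamma(119, 47).
The posterior predictive for a window of length T is Negative Binomial with variance T·α'·(β'+T)/β'² = 7·119·54/2209 = 44982/2209.

44982/2209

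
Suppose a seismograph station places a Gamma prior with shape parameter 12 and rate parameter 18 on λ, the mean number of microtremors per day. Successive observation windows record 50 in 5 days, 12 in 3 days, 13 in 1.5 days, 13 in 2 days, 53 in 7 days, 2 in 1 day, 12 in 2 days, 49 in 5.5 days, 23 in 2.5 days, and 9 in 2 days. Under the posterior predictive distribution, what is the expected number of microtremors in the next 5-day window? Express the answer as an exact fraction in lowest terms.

2480/99

Total count: 50 + 12 + 13 + 13 + 53 + 2 + 12 + 49 + 23 + 9 = 236.
Total exposure: 5 + 3 + 1.5 + 2 + 7 + 1 + 2 + 5.5 + 2.5 + 2 = 31.5 days.
Gamma(α, β) with Poisson data over total exposure Σt gives posterior Gamma(α+Σx, β+Σt) = Gamma(248, 99/2).
Predictive mean over a 5-day window = T·E[λ|data] = 5·248/(99/2) = 2480/99.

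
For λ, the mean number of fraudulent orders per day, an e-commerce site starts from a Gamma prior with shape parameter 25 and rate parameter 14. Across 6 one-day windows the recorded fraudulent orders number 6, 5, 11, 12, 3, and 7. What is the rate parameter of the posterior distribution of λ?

Total count: 6 + 5 + 11 + 12 + 3 + 7 = 44.
Total exposure: 6 days.
By Gamma–Poisson conjugacy, the posterior is Gamma(α + Σx, β + Σt) = Gamma(25 + 44, 14 + 6) = Gamma(69, 20).

20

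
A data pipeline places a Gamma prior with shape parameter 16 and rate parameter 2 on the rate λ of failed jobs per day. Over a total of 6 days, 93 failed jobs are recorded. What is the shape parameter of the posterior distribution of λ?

109

Total count 93 over total exposure 6 days.
By Gamma–Poisson conjugacy, the posterior is Gamma(α + Σx, β + Σt) = Gamma(16 + 93, 2 + 6) = Gamma(109, 8).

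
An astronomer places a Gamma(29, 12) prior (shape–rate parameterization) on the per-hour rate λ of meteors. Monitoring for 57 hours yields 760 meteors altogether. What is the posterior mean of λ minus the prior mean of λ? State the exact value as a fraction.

2489/276

Total count 760 over total exposure 57 hours.
By Gamma–Poisson conjugacy, the posterior is Gamma(α + Σx, β + Σt) = Gamma(29 + 760, 12 + 57) = Gamma(789, 69).
Posterior mean = 789/69 = 263/23; prior mean = 29/12 = 29/12. Difference = 263/23 − 29/12 = 2489/276.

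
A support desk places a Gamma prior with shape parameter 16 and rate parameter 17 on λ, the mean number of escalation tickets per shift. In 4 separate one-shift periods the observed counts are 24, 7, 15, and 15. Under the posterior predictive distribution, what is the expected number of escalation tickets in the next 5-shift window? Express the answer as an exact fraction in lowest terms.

Total count: 24 + 7 + 15 + 15 = 61.
Total exposure: 4 shifts.
Gamma(α, β) with Poisson data over total exposure Σt gives posterior Gamma(α+Σx, β+Σt) = Gamma(77, 21).
Predictive mean over a 5-shift window = T·E[λ|data] = 5·77/21 = 55/3.

55/3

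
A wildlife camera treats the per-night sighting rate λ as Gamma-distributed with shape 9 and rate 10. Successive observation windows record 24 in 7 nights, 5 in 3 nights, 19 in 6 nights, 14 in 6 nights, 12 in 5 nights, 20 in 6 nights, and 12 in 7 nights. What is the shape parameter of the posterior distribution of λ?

115

Total count: 24 + 5 + 19 + 14 + 12 + 20 + 12 = 106.
Total exposure: 7 + 3 + 6 + 6 + 5 + 6 + 7 = 40 nights.
Posterior: α' = 9 + 106 = 115, β' = 10 + 40 = 50.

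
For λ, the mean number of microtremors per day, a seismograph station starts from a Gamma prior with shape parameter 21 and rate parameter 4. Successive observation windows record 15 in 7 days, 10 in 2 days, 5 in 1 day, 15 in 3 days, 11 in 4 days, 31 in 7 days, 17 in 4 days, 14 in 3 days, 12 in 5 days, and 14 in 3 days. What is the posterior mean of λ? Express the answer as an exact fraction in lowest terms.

165/43

Total count: 15 + 10 + 5 + 15 + 11 + 31 + 17 + 14 + 12 + 14 = 144.
Total exposure: 7 + 2 + 1 + 3 + 4 + 7 + 4 + 3 + 5 + 3 = 39 days.
Posterior: α' = 21 + 144 = 165, β' = 4 + 39 = 43.
Posterior mean = α'/β' = 165/43.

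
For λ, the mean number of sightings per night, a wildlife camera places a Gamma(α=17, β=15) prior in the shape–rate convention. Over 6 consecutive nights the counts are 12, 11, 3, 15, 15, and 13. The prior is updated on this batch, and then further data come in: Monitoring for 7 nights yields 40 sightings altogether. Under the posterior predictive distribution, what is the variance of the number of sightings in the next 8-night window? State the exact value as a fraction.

Total count: 12 + 11 + 3 + 15 + 15 + 13 = 69.
Total exposure: 6 nights.
After the first batch: Gamma(17 + 69, 15 + 6) = Gamma(86, 21).
Total count 40 over total exposure 7 nights.
After the second batch: Gamma(86 + 40, 21 + 7) = Gamma(126, 28).
The posterior predictive for a window of length T is Negative Binomial with variance T·α'·(β'+T)/β'² = 8·126·36/784 = 324/7.

324/7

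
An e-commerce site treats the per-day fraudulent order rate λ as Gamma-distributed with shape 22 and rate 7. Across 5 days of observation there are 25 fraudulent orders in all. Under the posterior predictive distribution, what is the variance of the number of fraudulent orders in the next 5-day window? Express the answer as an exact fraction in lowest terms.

3995/144

Total count 25 over total exposure 5 days.
The Gamma prior is conjugate for the Poisson rate, so λ | data ~ Gamma(22+25, 7+5) = Gamma(47, 12).
The posterior predictive for a window of length T is Negative Binomial with variance T·α'·(β'+T)/β'² = 5·47·17/144 = 3995/144.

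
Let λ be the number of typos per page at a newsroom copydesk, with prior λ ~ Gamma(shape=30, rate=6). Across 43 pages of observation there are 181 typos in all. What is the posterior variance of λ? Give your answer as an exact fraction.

211/2401

Total count 181 over total exposure 43 pages.
By Gamma–Poisson conjugacy, the posterior is Gamma(α + Σx, β + Σt) = Gamma(30 + 181, 6 + 43) = Gamma(211, 49).
Posterior variance = α'/β'² = 211/2401.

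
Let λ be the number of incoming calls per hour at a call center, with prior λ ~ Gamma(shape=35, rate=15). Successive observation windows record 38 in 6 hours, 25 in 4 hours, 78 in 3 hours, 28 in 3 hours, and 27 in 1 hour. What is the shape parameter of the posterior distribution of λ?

231

Total count: 38 + 25 + 78 + 28 + 27 = 196.
Total exposure: 6 + 4 + 3 + 3 + 1 = 17 hours.
Posterior: α' = 35 + 196 = 231, β' = 15 + 17 = 32.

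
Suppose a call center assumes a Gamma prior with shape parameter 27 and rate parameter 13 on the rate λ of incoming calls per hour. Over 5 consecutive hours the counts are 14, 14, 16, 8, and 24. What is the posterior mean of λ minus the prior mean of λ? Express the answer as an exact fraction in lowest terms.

Total count: 14 + 14 + 16 + 8 + 24 = 76.
Total exposure: 5 hours.
By Gamma–Poisson conjugacy, the posterior is Gamma(α + Σx, β + Σt) = Gamma(27 + 76, 13 + 5) = Gamma(103, 18).
Posterior mean = 103/18 = 103/18; prior mean = 27/13 = 27/13. Difference = 103/18 − 27/13 = 853/234.

853/234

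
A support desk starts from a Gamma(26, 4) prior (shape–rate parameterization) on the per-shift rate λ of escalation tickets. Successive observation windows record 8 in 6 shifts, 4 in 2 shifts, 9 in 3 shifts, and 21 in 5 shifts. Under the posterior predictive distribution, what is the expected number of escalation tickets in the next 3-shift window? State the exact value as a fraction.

51/5

Total count: 8 + 4 + 9 + 21 = 42.
Total exposure: 6 + 2 + 3 + 5 = 16 shifts.
Conjugate update: add total count to the shape and total exposure to the rate, giving Gamma(68, 20).
Predictive mean over a 3-shift window = T·E[λ|data] = 3·68/20 = 51/5.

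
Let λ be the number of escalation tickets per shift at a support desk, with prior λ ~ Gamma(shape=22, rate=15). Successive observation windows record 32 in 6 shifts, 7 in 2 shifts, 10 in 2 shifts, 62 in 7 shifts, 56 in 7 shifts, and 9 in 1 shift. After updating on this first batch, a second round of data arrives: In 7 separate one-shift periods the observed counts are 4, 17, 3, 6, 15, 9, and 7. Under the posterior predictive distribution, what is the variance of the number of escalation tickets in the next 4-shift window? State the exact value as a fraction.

Total count: 32 + 7 + 10 + 62 + 56 + 9 = 176.
Total exposure: 6 + 2 + 2 + 7 + 7 + 1 = 25 shifts.
After the first batch: Gamma(22 + 176, 15 + 25) = Gamma(198, 40).
Total count: 4 + 17 + 3 + 6 + 15 + 9 + 7 = 61.
Total exposure: 7 shifts.
After the second batch: Gamma(198 + 61, 40 + 7) = Gamma(259, 47).
The posterior predictive for a window of length T is Negative Binomial with variance T·α'·(β'+T)/β'² = 4·259·51/2209 = 52836/2209.

52836/2209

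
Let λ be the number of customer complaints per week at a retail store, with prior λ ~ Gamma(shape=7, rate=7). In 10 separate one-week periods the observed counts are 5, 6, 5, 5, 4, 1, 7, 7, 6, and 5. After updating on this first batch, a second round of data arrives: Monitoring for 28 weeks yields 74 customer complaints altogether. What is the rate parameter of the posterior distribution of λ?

Total count: 5 + 6 + 5 + 5 + 4 + 1 + 7 + 7 + 6 + 5 = 51.
Total exposure: 10 weeks.
After the first batch: Gamma(7 + 51, 7 + 10) = Gamma(58, 17).
Total count 74 over total exposure 28 weeks.
After the second batch: Gamma(58 + 74, 17 + 28) = Gamma(132, 45).

45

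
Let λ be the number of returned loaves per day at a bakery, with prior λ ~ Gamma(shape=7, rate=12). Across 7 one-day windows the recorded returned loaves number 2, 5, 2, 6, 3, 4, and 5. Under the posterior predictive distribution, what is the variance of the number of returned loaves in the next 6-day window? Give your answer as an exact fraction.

5100/361

Total count: 2 + 5 + 2 + 6 + 3 + 4 + 5 = 27.
Total exposure: 7 days.
By Gamma–Poisson conjugacy, the posterior is Gamma(α + Σx, β + Σt) = Gamma(7 + 27, 12 + 7) = Gamma(34, 19).
The posterior predictive for a window of length T is Negative Binomial with variance T·α'·(β'+T)/β'² = 6·34·25/361 = 5100/361.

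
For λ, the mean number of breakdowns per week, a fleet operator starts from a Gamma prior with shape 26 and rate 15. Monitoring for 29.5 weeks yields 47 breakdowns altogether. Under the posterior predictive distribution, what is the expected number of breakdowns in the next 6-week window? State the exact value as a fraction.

Total count 47 over total exposure 29.5 weeks.
Gamma(α, β) with Poisson data over total exposure Σt gives posterior Gamma(α+Σx, β+Σt) = Gamma(73, 89/2).
Predictive mean over a 6-week window = T·E[λ|data] = 6·73/(89/2) = 876/89.

876/89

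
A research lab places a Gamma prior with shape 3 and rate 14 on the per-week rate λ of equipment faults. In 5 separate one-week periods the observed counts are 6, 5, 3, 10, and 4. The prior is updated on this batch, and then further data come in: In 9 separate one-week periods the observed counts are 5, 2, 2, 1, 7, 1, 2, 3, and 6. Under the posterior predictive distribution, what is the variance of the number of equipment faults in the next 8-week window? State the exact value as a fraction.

1080/49

Total count: 6 + 5 + 3 + 10 + 4 = 28.
Total exposure: 5 weeks.
After the first batch: Gamma(3 + 28, 14 + 5) = Gamma(31, 19).
Total count: 5 + 2 + 2 + 1 + 7 + 1 + 2 + 3 + 6 = 29.
Total exposure: 9 weeks.
After the second batch: Gamma(31 + 29, 19 + 9) = Gamma(60, 28).
The posterior predictive for a window of length T is Negative Binomial with variance T·α'·(β'+T)/β'² = 8·60·36/784 = 1080/49.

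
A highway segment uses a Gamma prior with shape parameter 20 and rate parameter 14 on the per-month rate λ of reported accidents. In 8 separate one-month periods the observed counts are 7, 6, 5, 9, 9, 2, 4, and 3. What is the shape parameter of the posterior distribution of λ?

Total count: 7 + 6 + 5 + 9 + 9 + 2 + 4 + 3 = 45.
Total exposure: 8 months.
By Gamma–Poisson conjugacy, the posterior is Gamma(α + Σx, β + Σt) = Gamma(20 + 45, 14 + 8) = Gamma(65, 22).

65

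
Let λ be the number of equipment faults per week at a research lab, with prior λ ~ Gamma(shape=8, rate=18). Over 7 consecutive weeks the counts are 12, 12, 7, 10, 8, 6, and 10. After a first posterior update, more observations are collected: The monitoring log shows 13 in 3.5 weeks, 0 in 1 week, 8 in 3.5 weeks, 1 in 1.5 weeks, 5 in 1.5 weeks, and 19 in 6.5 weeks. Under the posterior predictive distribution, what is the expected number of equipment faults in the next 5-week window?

Total count: 12 + 12 + 7 + 10 + 8 + 6 + 10 = 65.
Total exposure: 7 weeks.
After the first batch: Gamma(8 + 65, 18 + 7) = Gamma(73, 25).
Total count: 13 + 0 + 8 + 1 + 5 + 19 = 46.
Total exposure: 3.5 + 1 + 3.5 + 1.5 + 1.5 + 6.5 = 17.5 weeks.
After the second batch: Gamma(73 + 46, 25 + 17.5) = Gamma(119, 85/2).
Predictive mean over a 5-week window = T·E[λ|data] = 5·119/(85/2) = 14.

14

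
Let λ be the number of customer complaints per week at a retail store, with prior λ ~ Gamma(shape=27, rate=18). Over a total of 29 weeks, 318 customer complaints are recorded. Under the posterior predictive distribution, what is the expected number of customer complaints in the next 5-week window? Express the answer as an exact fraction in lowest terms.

1725/47

Total count 318 over total exposure 29 weeks.
By Gamma–Poisson conjugacy, the posterior is Gamma(α + Σx, β + Σt) = Gamma(27 + 318, 18 + 29) = Gamma(345, 47).
Predictive mean over a 5-week window = T·E[λ|data] = 5·345/47 = 1725/47.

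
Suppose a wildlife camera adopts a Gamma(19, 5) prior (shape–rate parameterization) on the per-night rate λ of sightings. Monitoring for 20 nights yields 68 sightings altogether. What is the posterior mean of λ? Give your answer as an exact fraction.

87/25

Total count 68 over total exposure 20 nights.
Conjugate update: add total count to the shape and total exposure to the rate, giving Gamma(87, 25).
Posterior mean = α'/β' = 87/25.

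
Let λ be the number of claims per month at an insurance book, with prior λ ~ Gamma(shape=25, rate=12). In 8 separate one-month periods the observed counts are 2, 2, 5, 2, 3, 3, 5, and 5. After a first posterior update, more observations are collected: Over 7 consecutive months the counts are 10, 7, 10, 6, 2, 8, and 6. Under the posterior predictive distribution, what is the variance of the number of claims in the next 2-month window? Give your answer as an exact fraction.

Total count: 2 + 2 + 5 + 2 + 3 + 3 + 5 + 5 = 27.
Total exposure: 8 months.
After the first batch: Gamma(25 + 27, 12 + 8) = Gamma(52, 20).
Total count: 10 + 7 + 10 + 6 + 2 + 8 + 6 = 49.
Total exposure: 7 months.
After the second batch: Gamma(52 + 49, 20 + 7) = Gamma(101, 27).
The posterior predictive for a window of length T is Negative Binomial with variance T·α'·(β'+T)/β'² = 2·101·29/729 = 5858/729.

5858/729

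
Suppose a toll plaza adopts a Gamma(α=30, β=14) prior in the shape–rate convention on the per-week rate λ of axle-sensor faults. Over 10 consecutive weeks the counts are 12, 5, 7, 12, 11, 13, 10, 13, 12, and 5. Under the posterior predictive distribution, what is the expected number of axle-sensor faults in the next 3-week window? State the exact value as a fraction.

Total count: 12 + 5 + 7 + 12 + 11 + 13 + 10 + 13 + 12 + 5 = 100.
Total exposure: 10 weeks.
The Gamma prior is conjugate for the Poisson rate, so λ | data ~ Gamma(30+100, 14+10) = Gamma(130, 24).
Predictive mean over a 3-week window = T·E[λ|data] = 3·130/24 = 65/4.

65/4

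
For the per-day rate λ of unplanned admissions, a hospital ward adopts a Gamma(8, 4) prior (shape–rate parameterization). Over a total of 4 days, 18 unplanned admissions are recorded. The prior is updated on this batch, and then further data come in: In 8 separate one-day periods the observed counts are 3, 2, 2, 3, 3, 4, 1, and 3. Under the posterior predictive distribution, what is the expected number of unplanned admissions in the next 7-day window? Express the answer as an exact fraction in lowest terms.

329/16

Total count 18 over total exposure 4 days.
After the first batch: Gamma(8 + 18, 4 + 4) = Gamma(26, 8).
Total count: 3 + 2 + 2 + 3 + 3 + 4 + 1 + 3 = 21.
Total exposure: 8 days.
After the second batch: Gamma(26 + 21, 8 + 8) = Gamma(47, 16).
Predictive mean over a 7-day window = T·E[λ|data] = 7·47/16 = 329/16.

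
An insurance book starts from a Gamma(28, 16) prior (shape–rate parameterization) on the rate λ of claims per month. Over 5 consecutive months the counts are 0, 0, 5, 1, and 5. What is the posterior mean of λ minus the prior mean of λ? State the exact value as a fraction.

3/28

Total count: 0 + 0 + 5 + 1 + 5 = 11.
Total exposure: 5 months.
By Gamma–Poisson conjugacy, the posterior is Gamma(α + Σx, β + Σt) = Gamma(28 + 11, 16 + 5) = Gamma(39, 21).
Posterior mean = 39/21 = 13/7; prior mean = 28/16 = 7/4. Difference = 13/7 − 7/4 = 3/28.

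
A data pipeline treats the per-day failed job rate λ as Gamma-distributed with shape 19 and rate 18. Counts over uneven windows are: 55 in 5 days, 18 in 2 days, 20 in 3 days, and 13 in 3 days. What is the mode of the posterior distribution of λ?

4

Total count: 55 + 18 + 20 + 13 = 106.
Total exposure: 5 + 2 + 3 + 3 = 13 days.
By Gamma–Poisson conjugacy, the posterior is Gamma(α + Σx, β + Σt) = Gamma(19 + 106, 18 + 13) = Gamma(125, 31).
Posterior mode = (α'−1)/β' = 124/31 = 4.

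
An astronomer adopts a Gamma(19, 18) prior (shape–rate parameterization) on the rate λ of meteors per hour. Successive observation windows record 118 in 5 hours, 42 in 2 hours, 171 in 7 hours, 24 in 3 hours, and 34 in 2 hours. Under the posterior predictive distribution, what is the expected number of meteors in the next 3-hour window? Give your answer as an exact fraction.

Total count: 118 + 42 + 171 + 24 + 34 = 389.
Total exposure: 5 + 2 + 7 + 3 + 2 = 19 hours.
By Gamma–Poisson conjugacy, the posterior is Gamma(α + Σx, β + Σt) = Gamma(19 + 389, 18 + 19) = Gamma(408, 37).
Predictive mean over a 3-hour window = T·E[λ|data] = 3·408/37 = 1224/37.

1224/37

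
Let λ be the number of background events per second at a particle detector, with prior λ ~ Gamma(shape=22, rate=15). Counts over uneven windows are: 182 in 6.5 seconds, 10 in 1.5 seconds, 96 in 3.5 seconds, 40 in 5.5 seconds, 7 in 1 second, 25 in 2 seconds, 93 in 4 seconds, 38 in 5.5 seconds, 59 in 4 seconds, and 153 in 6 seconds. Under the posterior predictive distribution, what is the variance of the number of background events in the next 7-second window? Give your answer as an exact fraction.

Total count: 182 + 10 + 96 + 40 + 7 + 25 + 93 + 38 + 59 + 153 = 703.
Total exposure: 6.5 + 1.5 + 3.5 + 5.5 + 1 + 2 + 4 + 5.5 + 4 + 6 = 39.5 seconds.
Posterior: α' = 22 + 703 = 725, β' = 15 + 39.5 = 109/2.
The posterior predictive for a window of length T is Negative Binomial with variance T·α'·(β'+T)/β'² = 7·725·(123/2)/(11881/4) = 1248450/11881.

1248450/11881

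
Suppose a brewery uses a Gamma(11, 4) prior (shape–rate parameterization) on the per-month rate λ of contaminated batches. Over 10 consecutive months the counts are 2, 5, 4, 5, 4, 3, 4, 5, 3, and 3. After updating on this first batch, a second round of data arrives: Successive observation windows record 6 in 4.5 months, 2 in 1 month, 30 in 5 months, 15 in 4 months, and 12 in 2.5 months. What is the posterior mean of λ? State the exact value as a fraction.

Total count: 2 + 5 + 4 + 5 + 4 + 3 + 4 + 5 + 3 + 3 = 38.
Total exposure: 10 months.
After the first batch: Gamma(11 + 38, 4 + 10) = Gamma(49, 14).
Total count: 6 + 2 + 30 + 15 + 12 = 65.
Total exposure: 4.5 + 1 + 5 + 4 + 2.5 = 17 months.
After the second batch: Gamma(49 + 65, 14 + 17) = Gamma(114, 31).
Posterior mean = α'/β' = 114/31.

114/31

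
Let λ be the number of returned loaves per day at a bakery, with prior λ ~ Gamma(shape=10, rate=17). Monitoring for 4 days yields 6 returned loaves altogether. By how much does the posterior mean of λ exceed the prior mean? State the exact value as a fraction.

62/357

Total count 6 over total exposure 4 days.
The Gamma prior is conjugate for the Poisson rate, so λ | data ~ Gamma(10+6, 17+4) = Gamma(16, 21).
Posterior mean = 16/21 = 16/21; prior mean = 10/17 = 10/17. Difference = 16/21 − 10/17 = 62/357.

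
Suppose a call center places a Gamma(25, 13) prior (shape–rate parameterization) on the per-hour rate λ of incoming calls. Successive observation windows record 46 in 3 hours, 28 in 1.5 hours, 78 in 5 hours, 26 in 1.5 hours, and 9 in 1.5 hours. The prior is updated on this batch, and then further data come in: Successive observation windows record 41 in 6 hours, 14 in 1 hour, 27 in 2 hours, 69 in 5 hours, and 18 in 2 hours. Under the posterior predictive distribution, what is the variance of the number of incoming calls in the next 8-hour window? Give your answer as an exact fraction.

Total count: 46 + 28 + 78 + 26 + 9 = 187.
Total exposure: 3 + 1.5 + 5 + 1.5 + 1.5 = 12.5 hours.
After the first batch: Gamma(25 + 187, 13 + 12.5) = Gamma(212, 51/2).
Total count: 41 + 14 + 27 + 69 + 18 = 169.
Total exposure: 6 + 1 + 2 + 5 + 2 = 16 hours.
After the second batch: Gamma(212 + 169, 51/2 + 16) = Gamma(381, 83/2).
The posterior predictive for a window of length T is Negative Binomial with variance T·α'·(β'+T)/β'² = 8·381·(99/2)/(6889/4) = 603504/6889.

603504/6889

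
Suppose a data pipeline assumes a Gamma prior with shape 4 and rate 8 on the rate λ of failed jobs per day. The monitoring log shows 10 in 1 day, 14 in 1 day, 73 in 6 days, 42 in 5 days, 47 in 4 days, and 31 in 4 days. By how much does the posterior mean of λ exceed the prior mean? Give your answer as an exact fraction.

413/58

Total count: 10 + 14 + 73 + 42 + 47 + 31 = 217.
Total exposure: 1 + 1 + 6 + 5 + 4 + 4 = 21 days.
The Gamma prior is conjugate for the Poisson rate, so λ | data ~ Gamma(4+217, 8+21) = Gamma(221, 29).
Posterior mean = 221/29 = 221/29; prior mean = 4/8 = 1/2. Difference = 221/29 − 1/2 = 413/58.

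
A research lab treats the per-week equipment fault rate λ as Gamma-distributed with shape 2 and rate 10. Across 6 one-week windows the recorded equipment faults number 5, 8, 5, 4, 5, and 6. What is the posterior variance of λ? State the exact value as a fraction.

Total count: 5 + 8 + 5 + 4 + 5 + 6 = 33.
Total exposure: 6 weeks.
The Gamma prior is conjugate for the Poisson rate, so λ | data ~ Gamma(2+33, 10+6) = Gamma(35, 16).
Posterior variance = α'/β'² = 35/256.

35/256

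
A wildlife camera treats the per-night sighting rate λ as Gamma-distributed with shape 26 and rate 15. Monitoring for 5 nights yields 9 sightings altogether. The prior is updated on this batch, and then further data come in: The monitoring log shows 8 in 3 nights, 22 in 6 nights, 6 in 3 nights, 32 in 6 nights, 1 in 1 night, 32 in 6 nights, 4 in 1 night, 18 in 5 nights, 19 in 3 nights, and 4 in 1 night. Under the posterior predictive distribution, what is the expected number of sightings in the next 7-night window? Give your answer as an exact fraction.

Total count 9 over total exposure 5 nights.
After the first batch: Gamma(26 + 9, 15 + 5) = Gamma(35, 20).
Total count: 8 + 22 + 6 + 32 + 1 + 32 + 4 + 18 + 19 + 4 = 146.
Total exposure: 3 + 6 + 3 + 6 + 1 + 6 + 1 + 5 + 3 + 1 = 35 nights.
After the second batch: Gamma(35 + 146, 20 + 35) = Gamma(181, 55).
Predictive mean over a 7-night window = T·E[λ|data] = 7·181/55 = 1267/55.

1267/55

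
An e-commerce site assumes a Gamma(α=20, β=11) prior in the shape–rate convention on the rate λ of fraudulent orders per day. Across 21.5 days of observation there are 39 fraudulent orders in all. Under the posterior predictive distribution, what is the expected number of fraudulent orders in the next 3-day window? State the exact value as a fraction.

Total count 39 over total exposure 21.5 days.
By Gamma–Poisson conjugacy, the posterior is Gamma(α + Σx, β + Σt) = Gamma(20 + 39, 11 + 21.5) = Gamma(59, 65/2).
Predictive mean over a 3-day window = T·E[λ|data] = 3·59/(65/2) = 354/65.

354/65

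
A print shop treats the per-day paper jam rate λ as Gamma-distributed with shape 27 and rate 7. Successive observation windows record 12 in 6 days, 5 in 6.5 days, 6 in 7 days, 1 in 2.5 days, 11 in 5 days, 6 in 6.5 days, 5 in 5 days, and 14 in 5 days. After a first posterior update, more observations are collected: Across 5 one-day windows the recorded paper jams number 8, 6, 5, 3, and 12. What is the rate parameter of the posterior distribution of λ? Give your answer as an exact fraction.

Total count: 12 + 5 + 6 + 1 + 11 + 6 + 5 + 14 = 60.
Total exposure: 6 + 6.5 + 7 + 2.5 + 5 + 6.5 + 5 + 5 = 43.5 days.
After the first batch: Gamma(27 + 60, 7 + 43.5) = Gamma(87, 101/2).
Total count: 8 + 6 + 5 + 3 + 12 = 34.
Total exposure: 5 days.
After the second batch: Gamma(87 + 34, 101/2 + 5) = Gamma(121, 111/2).

111/2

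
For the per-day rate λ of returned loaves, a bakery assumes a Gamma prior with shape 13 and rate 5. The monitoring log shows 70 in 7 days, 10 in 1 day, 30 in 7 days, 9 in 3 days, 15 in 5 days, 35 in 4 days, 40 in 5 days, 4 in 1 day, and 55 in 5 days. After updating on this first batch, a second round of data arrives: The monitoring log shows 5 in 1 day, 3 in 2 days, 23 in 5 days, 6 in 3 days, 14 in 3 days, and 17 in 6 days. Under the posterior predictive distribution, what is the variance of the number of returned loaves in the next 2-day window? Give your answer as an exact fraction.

45370/3969

Total count: 70 + 10 + 30 + 9 + 15 + 35 + 40 + 4 + 55 = 268.
Total exposure: 7 + 1 + 7 + 3 + 5 + 4 + 5 + 1 + 5 = 38 days.
After the first batch: Gamma(13 + 268, 5 + 38) = Gamma(281, 43).
Total count: 5 + 3 + 23 + 6 + 14 + 17 = 68.
Total exposure: 1 + 2 + 5 + 3 + 3 + 6 = 20 days.
After the second batch: Gamma(281 + 68, 43 + 20) = Gamma(349, 63).
The posterior predictive for a window of length T is Negative Binomial with variance T·α'·(β'+T)/β'² = 2·349·65/3969 = 45370/3969.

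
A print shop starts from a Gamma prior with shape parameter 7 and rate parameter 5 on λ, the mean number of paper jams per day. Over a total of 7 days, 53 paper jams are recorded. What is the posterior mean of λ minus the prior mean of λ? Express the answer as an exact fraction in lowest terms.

18/5

Total count 53 over total exposure 7 days.
Posterior: α' = 7 + 53 = 60, β' = 5 + 7 = 12.
Posterior mean = 60/12 = 5; prior mean = 7/5 = 7/5. Difference = 5 − 7/5 = 18/5.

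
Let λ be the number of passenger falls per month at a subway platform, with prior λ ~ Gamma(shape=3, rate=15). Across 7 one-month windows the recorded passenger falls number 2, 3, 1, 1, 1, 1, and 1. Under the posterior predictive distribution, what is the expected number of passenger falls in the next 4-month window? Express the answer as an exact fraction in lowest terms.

Total count: 2 + 3 + 1 + 1 + 1 + 1 + 1 = 10.
Total exposure: 7 months.
Conjugate update: add total count to the shape and total exposure to the rate, giving Gamma(13, 22).
Predictive mean over a 4-month window = T·E[λ|data] = 4·13/22 = 26/11.

26/11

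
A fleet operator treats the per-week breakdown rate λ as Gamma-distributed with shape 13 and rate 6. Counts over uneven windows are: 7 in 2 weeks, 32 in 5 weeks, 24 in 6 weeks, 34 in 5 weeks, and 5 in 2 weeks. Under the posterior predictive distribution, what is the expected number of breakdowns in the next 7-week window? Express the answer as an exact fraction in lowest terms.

Total count: 7 + 32 + 24 + 34 + 5 = 102.
Total exposure: 2 + 5 + 6 + 5 + 2 = 20 weeks.
The Gamma prior is conjugate for the Poisson rate, so λ | data ~ Gamma(13+102, 6+20) = Gamma(115, 26).
Predictive mean over a 7-week window = T·E[λ|data] = 7·115/26 = 805/26.

805/26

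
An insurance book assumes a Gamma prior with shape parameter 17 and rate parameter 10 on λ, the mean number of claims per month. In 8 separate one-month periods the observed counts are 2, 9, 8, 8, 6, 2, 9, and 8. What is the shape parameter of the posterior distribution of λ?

69

Total count: 2 + 9 + 8 + 8 + 6 + 2 + 9 + 8 = 52.
Total exposure: 8 months.
Conjugate update: add total count to the shape and total exposure to the rate, giving Gamma(69, 18).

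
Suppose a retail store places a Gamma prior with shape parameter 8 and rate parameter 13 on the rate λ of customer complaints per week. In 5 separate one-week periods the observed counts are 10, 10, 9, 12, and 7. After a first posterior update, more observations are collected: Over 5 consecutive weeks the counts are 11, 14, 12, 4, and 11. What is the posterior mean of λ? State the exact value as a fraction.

Total count: 10 + 10 + 9 + 12 + 7 = 48.
Total exposure: 5 weeks.
After the first batch: Gamma(8 + 48, 13 + 5) = Gamma(56, 18).
Total count: 11 + 14 + 12 + 4 + 11 = 52.
Total exposure: 5 weeks.
After the second batch: Gamma(56 + 52, 18 + 5) = Gamma(108, 23).
Posterior mean = α'/β' = 108/23.

108/23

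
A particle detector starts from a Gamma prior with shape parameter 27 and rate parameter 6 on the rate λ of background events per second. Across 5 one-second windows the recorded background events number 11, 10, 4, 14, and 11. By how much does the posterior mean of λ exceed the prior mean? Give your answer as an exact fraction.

5/2

Total count: 11 + 10 + 4 + 14 + 11 = 50.
Total exposure: 5 seconds.
By Gamma–Poisson conjugacy, the posterior is Gamma(α + Σx, β + Σt) = Gamma(27 + 50, 6 + 5) = Gamma(77, 11).
Posterior mean = 77/11 = 7; prior mean = 27/6 = 9/2. Difference = 7 − 9/2 = 5/2.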